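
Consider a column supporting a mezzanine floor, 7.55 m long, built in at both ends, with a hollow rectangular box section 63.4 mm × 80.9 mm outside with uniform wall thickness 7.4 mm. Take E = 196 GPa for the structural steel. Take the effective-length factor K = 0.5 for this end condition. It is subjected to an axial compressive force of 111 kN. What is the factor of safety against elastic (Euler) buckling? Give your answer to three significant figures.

Inner dimensions: h_i = 80.9 − 2×7.4 = 66.10 mm, b_i = 63.4 − 2×7.4 = 48.60 mm
Weak-axis I_min = (h_o·b_o³ − h_i·b_i³)/12 with b_o = 63.4, b_i = 48.60 mm (shorter outer/inner sides).
I_min = (80.9×63.4³ − 66.10×48.60³)/12 = 1.086×10^6 mm⁴
I = 1.086×10^6 mm⁴ = 1.086×10^-6 m⁴
Effective length L_e = K·L = 0.5 × 7.55 = 3.775 m
P_cr = π²EI / L_e² = π² × 196×10⁹ × 1.086×10^-6 / 3.775² = 1.474×10^5 N
Factor of safety n = P_cr / P = 147.38 / 111 = 1.33

n ≈ 1.33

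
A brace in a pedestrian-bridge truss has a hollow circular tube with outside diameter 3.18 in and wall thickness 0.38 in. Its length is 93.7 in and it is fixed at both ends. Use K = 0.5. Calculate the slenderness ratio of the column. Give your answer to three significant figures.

Inner diameter d_i = 3.18 − 2×0.38 = 2.420 in
I = π(d_o⁴ − d_i⁴)/64 = π(3.18⁴ − 2.420⁴)/64 = 3.336 in⁴
A = 3.343 in²;  r_min = √(I/A) = √(3.336/3.343) = 0.9990 in
L_e = K·L = 0.5 × 93.7 = 46.85 in
λ = L_e / r_min = 46.850 / 0.9990 = 46.9

λ ≈ 46.9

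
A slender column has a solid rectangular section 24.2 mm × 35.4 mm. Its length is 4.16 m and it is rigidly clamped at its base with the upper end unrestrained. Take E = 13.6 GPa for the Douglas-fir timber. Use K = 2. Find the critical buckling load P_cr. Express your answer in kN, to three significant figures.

P_cr ≈ 0.0811 kN

Buckling occurs about the weak axis: I_min = h·b³/12 with b = 24.2 mm (the shorter side).
I_min = 35.4×24.2³/12 = 4.181×10^4 mm⁴
I = 4.181×10^4 mm⁴ = 4.181×10^-8 m⁴
Effective length L_e = K·L = 2 × 4.16 = 8.320 m
P_cr = π²EI / L_e² = π² × 13.6×10⁹ × 4.181×10^-8 / 8.320² = 81.07 N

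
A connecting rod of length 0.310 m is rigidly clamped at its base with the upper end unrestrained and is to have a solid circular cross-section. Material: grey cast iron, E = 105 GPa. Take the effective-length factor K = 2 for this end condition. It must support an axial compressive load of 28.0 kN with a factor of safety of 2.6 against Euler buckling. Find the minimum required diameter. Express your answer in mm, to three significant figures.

d ≈ 27.2 mm

Required P_cr = n·P = 2.6 × 28.0 = 72.80 kN
L_e = K·L = 2 × 0.310 = 0.6200 m
Required I = P_cr·L_e²/(π²E) = 7.280×10^4 × 0.6200² / (π² × 1.05×10^11) = 2.700×10^-8 m⁴
I_req = 2.700×10^4 mm⁴
Solid circle: I = πd⁴/64  ⇒  d = (64I/π)^(1/4) = (64×2.700×10^4/π)^(1/4) = 27.2 mm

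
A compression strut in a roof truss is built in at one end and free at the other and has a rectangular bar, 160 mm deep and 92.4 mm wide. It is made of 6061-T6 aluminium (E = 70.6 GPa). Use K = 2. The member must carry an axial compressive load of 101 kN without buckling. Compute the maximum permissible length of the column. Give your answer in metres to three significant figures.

L_max ≈ 4.26 m

Buckling occurs about the weak axis: I_min = h·b³/12 with b = 92.4 mm (the shorter side).
I_min = 160×92.4³/12 = 1.052×10^7 mm⁴
I = 1.052×10^-5 m⁴
At the buckling limit P_cr = P = 1.010×10^5 N
From P_cr = π²EI/(K·L)²:  L = (1/K)·√(π²EI/P_cr) = (1/2)·√(π²×7.06×10^10×1.052×10^-5/1.010×10^5)
L = 4.26 m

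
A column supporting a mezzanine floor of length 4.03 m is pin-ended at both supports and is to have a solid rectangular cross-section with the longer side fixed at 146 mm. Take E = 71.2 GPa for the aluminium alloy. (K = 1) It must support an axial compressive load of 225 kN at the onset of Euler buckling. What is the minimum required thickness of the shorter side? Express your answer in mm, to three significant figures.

b ≈ 75.3 mm

L_e = K·L = 1 × 4.03 = 4.030 m
Required I = P_cr·L_e²/(π²E) = 2.250×10^5 × 4.030² / (π² × 7.12×10^10) = 5.200×10^-6 m⁴
I_req = 5.200×10^6 mm⁴
Rectangle, weak axis: I_min = h·b³/12 with h = 146 mm fixed  ⇒  b = (12I/h)^(1/3) = 75.3 mm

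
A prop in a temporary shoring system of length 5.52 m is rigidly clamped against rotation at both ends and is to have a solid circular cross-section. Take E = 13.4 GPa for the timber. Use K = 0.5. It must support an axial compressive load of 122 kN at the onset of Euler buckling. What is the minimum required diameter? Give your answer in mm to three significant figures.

L_e = K·L = 0.5 × 5.52 = 2.760 m
Required I = P_cr·L_e²/(π²E) = 1.220×10^5 × 2.760² / (π² × 1.34×10^10) = 7.027×10^-6 m⁴
I_req = 7.027×10^6 mm⁴
Solid circle: I = πd⁴/64  ⇒  d = (64I/π)^(1/4) = (64×7.027×10^6/π)^(1/4) = 109 mm

d ≈ 109 mm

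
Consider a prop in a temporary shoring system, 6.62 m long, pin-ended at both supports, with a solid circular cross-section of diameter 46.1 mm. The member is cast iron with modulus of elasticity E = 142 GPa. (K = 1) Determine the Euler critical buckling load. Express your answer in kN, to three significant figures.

I = πd⁴/64 = π×46.1⁴/64 = 2.217×10^5 mm⁴
I = 2.217×10^5 mm⁴ = 2.217×10^-7 m⁴
Effective length L_e = K·L = 1 × 6.62 = 6.620 m
P_cr = π²EI / L_e² = π² × 142×10⁹ × 2.217×10^-7 / 6.620² = 7.090×10^3 N

P_cr ≈ 7.09 kN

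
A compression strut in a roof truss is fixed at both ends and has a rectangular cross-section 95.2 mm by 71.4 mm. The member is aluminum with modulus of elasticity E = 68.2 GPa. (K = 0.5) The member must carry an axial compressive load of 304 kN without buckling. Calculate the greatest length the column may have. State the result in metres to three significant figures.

Buckling occurs about the weak axis: I_min = h·b³/12 with b = 71.4 mm (the shorter side).
I_min = 95.2×71.4³/12 = 2.888×10^6 mm⁴
I = 2.888×10^-6 m⁴
At the buckling limit P_cr = P = 3.040×10^5 N
From P_cr = π²EI/(K·L)²:  L = (1/K)·√(π²EI/P_cr) = (1/0.5)·√(π²×6.82×10^10×2.888×10^-6/3.040×10^5)
L = 5.06 m

L_max ≈ 5.06 m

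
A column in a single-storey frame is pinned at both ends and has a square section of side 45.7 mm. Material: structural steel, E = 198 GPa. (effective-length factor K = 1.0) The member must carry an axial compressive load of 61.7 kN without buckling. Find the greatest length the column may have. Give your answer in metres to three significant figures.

L_max ≈ 3.39 m

I = a⁴/12 = 45.7⁴/12 = 3.635×10^5 mm⁴
I = 3.635×10^-7 m⁴
At the buckling limit P_cr = P = 6.170×10^4 N
From P_cr = π²EI/(K·L)²:  L = (1/K)·√(π²EI/P_cr) = (1/1)·√(π²×1.98×10^11×3.635×10^-7/6.170×10^4)
L = 3.39 m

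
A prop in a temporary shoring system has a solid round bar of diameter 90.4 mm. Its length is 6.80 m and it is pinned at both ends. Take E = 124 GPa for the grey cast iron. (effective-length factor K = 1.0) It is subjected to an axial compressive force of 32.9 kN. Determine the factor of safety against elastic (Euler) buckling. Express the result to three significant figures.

I = πd⁴/64 = π×90.4⁴/64 = 3.278×10^6 mm⁴
I = 3.278×10^6 mm⁴ = 3.278×10^-6 m⁴
Effective length L_e = K·L = 1 × 6.80 = 6.800 m
P_cr = π²EI / L_e² = π² × 124×10⁹ × 3.278×10^-6 / 6.800² = 8.677×10^4 N
Factor of safety n = P_cr / P = 86.766 / 32.9 = 2.64

n ≈ 2.64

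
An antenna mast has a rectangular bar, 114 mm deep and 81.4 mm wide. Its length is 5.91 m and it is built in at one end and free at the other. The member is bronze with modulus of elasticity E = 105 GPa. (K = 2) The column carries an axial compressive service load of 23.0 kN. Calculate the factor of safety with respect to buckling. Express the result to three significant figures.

Buckling occurs about the weak axis: I_min = h·b³/12 with b = 81.4 mm (the shorter side).
I_min = 114×81.4³/12 = 5.124×10^6 mm⁴
I = 5.124×10^6 mm⁴ = 5.124×10^-6 m⁴
Effective length L_e = K·L = 2 × 5.91 = 11.82 m
P_cr = π²EI / L_e² = π² × 105×10⁹ × 5.124×10^-6 / 11.82² = 3.801×10^4 N
Factor of safety n = P_cr / P = 38.006 / 23.0 = 1.65

n ≈ 1.65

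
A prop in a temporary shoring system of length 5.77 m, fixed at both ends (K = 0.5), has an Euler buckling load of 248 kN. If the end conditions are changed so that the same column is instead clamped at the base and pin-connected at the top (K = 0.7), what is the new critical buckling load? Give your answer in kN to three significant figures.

P_cr ∝ 1/K², so P_cr,new = P_cr,old × (K_old/K_new)² = 248 × (0.5/0.7)²
= 248 × 0.5102 = 127 kN

P_cr ≈ 127 kN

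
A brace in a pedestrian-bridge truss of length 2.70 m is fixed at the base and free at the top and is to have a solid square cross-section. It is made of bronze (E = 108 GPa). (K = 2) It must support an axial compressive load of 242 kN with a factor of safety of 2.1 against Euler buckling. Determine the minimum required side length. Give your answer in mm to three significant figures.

Required P_cr = n·P = 2.1 × 242 = 508.2 kN
L_e = K·L = 2 × 2.70 = 5.400 m
Required I = P_cr·L_e²/(π²E) = 5.082×10^5 × 5.400² / (π² × 1.08×10^11) = 1.390×10^-5 m⁴
I_req = 1.390×10^7 mm⁴
Solid square: I = a⁴/12  ⇒  a = (12I)^(1/4) = (12×1.390×10^7)^(1/4) = 114 mm

a ≈ 114 mm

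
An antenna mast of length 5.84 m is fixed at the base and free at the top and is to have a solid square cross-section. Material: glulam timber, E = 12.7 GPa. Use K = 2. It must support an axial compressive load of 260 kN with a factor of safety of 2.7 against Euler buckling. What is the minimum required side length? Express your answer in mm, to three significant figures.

a ≈ 309 mm

Required P_cr = n·P = 2.7 × 260 = 702.0 kN
L_e = K·L = 2 × 5.84 = 11.68 m
Required I = P_cr·L_e²/(π²E) = 7.020×10^5 × 11.68² / (π² × 1.27×10^10) = 7.640×10^-4 m⁴
I_req = 7.640×10^8 mm⁴
Solid square: I = a⁴/12  ⇒  a = (12I)^(1/4) = (12×7.640×10^8)^(1/4) = 309 mm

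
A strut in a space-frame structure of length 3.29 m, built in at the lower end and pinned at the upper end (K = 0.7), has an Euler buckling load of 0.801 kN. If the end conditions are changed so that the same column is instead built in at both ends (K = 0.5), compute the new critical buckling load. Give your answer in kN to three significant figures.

P_cr ≈ 1.57 kN

P_cr ∝ 1/K², so P_cr,new = P_cr,old × (K_old/K_new)² = 0.801 × (0.7/0.5)²
= 0.801 × 1.960 = 1.57 kN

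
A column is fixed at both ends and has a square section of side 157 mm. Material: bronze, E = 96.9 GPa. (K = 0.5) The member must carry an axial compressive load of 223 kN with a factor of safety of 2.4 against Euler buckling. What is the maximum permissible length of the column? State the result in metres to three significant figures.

L_max ≈ 19.0 m

I = a⁴/12 = 157⁴/12 = 5.063×10^7 mm⁴
I = 5.063×10^-5 m⁴
Required critical load P_cr = n·P = 2.4 × 223 = 535.2 kN = 5.352×10^5 N
From P_cr = π²EI/(K·L)²:  L = (1/K)·√(π²EI/P_cr) = (1/0.5)·√(π²×9.69×10^10×5.063×10^-5/5.352×10^5)
L = 19.0 m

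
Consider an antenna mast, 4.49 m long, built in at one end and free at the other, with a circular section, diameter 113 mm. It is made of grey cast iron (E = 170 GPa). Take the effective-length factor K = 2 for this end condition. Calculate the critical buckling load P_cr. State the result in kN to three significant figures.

I = πd⁴/64 = π×113⁴/64 = 8.004×10^6 mm⁴
I = 8.004×10^6 mm⁴ = 8.004×10^-6 m⁴
Effective length L_e = K·L = 2 × 4.49 = 8.980 m
P_cr = π²EI / L_e² = π² × 170×10⁹ × 8.004×10^-6 / 8.980² = 1.665×10^5 N

P_cr ≈ 167 kN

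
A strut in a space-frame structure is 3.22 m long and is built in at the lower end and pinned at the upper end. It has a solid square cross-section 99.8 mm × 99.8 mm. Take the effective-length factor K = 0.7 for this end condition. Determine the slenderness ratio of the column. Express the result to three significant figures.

λ ≈ 78.2

I = a⁴/12 = 99.8⁴/12 = 8.267×10^6 mm⁴
A = 9.960×10^3 mm²;  r_min = √(I/A) = √(8.267×10^6/9.960×10^3) = 28.81 mm
L_e = K·L = 0.7 × 3.22 m = 2.254 m = 2254.0 mm
λ = L_e / r_min = 2254.0 / 28.81 = 78.2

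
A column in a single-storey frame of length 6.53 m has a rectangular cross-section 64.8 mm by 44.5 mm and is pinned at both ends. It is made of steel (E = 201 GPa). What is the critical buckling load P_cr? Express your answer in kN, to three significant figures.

Buckling occurs about the weak axis: I_min = h·b³/12 with b = 44.5 mm (the shorter side).
I_min = 64.8×44.5³/12 = 4.759×10^5 mm⁴
I = 4.759×10^5 mm⁴ = 4.759×10^-7 m⁴
Effective length L_e = K·L = 1 × 6.53 = 6.530 m
P_cr = π²EI / L_e² = π² × 201×10⁹ × 4.759×10^-7 / 6.530² = 2.214×10^4 N

P_cr ≈ 22.1 kN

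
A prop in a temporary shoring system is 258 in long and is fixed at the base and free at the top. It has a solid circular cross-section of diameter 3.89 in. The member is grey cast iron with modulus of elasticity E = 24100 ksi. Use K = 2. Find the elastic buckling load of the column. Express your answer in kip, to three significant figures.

I = πd⁴/64 = π×3.89⁴/64 = 11.24 in⁴
Effective length L_e = K·L = 2 × 258 = 516.0 in
P_cr = π²EI / L_e² = π² × 24100×10³ × 11.24 / 516.0² = 1.004×10^4 lb

P_cr ≈ 10.0 kip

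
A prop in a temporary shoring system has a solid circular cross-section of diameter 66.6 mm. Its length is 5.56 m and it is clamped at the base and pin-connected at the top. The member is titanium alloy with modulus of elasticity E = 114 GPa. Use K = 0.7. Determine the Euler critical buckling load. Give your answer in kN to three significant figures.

I = πd⁴/64 = π×66.6⁴/64 = 9.658×10^5 mm⁴
I = 9.658×10^5 mm⁴ = 9.658×10^-7 m⁴
Effective length L_e = K·L = 0.7 × 5.56 = 3.892 m
P_cr = π²EI / L_e² = π² × 114×10⁹ × 9.658×10^-7 / 3.892² = 7.173×10^4 N

P_cr ≈ 71.7 kN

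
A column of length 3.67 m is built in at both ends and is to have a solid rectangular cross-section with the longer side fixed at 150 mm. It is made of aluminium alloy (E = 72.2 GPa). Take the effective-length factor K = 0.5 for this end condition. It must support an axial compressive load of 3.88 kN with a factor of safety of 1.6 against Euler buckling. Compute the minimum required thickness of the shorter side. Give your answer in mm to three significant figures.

b ≈ 13.3 mm

Required P_cr = n·P = 1.6 × 3.88 = 6.208 kN
L_e = K·L = 0.5 × 3.67 = 1.835 m
Required I = P_cr·L_e²/(π²E) = 6.208×10^3 × 1.835² / (π² × 7.22×10^10) = 2.934×10^-8 m⁴
I_req = 2.934×10^4 mm⁴
Rectangle, weak axis: I_min = h·b³/12 with h = 150 mm fixed  ⇒  b = (12I/h)^(1/3) = 13.3 mm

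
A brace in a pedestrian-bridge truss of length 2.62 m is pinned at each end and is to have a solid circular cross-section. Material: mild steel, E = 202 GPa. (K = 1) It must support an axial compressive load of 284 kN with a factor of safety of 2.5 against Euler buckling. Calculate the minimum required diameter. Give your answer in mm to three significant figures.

d ≈ 84.0 mm

Required P_cr = n·P = 2.5 × 284 = 710.0 kN
L_e = K·L = 1 × 2.62 = 2.620 m
Required I = P_cr·L_e²/(π²E) = 7.100×10^5 × 2.620² / (π² × 2.02×10^11) = 2.445×10^-6 m⁴
I_req = 2.445×10^6 mm⁴
Solid circle: I = πd⁴/64  ⇒  d = (64I/π)^(1/4) = (64×2.445×10^6/π)^(1/4) = 84.0 mm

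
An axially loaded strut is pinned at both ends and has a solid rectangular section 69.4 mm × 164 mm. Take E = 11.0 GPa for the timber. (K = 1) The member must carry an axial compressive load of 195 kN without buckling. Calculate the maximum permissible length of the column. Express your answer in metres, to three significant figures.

Buckling occurs about the weak axis: I_min = h·b³/12 with b = 69.4 mm (the shorter side).
I_min = 164×69.4³/12 = 4.568×10^6 mm⁴
I = 4.568×10^-6 m⁴
At the buckling limit P_cr = P = 1.950×10^5 N
From P_cr = π²EI/(K·L)²:  L = (1/K)·√(π²EI/P_cr) = (1/1)·√(π²×1.10×10^10×4.568×10^-6/1.950×10^5)
L = 1.59 m

L_max ≈ 1.59 m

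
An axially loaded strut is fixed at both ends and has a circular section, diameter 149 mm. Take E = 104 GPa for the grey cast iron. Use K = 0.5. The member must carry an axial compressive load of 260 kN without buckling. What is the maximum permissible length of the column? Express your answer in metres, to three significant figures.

I = πd⁴/64 = π×149⁴/64 = 2.419×10^7 mm⁴
I = 2.419×10^-5 m⁴
At the buckling limit P_cr = P = 2.600×10^5 N
From P_cr = π²EI/(K·L)²:  L = (1/K)·√(π²EI/P_cr) = (1/0.5)·√(π²×1.04×10^11×2.419×10^-5/2.600×10^5)
L = 19.5 m

L_max ≈ 19.5 m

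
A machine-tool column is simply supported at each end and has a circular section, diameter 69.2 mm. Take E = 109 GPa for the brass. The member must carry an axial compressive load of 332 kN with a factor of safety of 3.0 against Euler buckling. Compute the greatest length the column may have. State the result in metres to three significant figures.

I = πd⁴/64 = π×69.2⁴/64 = 1.126×10^6 mm⁴
I = 1.126×10^-6 m⁴
Required critical load P_cr = n·P = 3.0 × 332 = 996.0 kN = 9.960×10^5 N
From P_cr = π²EI/(K·L)²:  L = (1/K)·√(π²EI/P_cr) = (1/1)·√(π²×1.09×10^11×1.126×10^-6/9.960×10^5)
L = 1.10 m

L_max ≈ 1.10 m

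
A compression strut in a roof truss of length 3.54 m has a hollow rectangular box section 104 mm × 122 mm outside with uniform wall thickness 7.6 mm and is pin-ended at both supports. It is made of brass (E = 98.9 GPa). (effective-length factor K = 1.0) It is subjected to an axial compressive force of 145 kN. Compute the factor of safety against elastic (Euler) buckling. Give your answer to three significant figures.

Inner dimensions: h_i = 122 − 2×7.6 = 106.8 mm, b_i = 104 − 2×7.6 = 88.80 mm
Weak-axis I_min = (h_o·b_o³ − h_i·b_i³)/12 with b_o = 104, b_i = 88.80 mm (shorter outer/inner sides).
I_min = (122×104³ − 106.8×88.80³)/12 = 5.204×10^6 mm⁴
I = 5.204×10^6 mm⁴ = 5.204×10^-6 m⁴
Effective length L_e = K·L = 1 × 3.54 = 3.540 m
P_cr = π²EI / L_e² = π² × 98.9×10⁹ × 5.204×10^-6 / 3.540² = 4.054×10^5 N
Factor of safety n = P_cr / P = 405.35 / 145 = 2.80

n ≈ 2.80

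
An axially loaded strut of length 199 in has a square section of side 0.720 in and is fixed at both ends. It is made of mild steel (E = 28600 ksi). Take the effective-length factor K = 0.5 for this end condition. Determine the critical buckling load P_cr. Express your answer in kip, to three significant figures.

I = a⁴/12 = 0.720⁴/12 = 2.239×10^-2 in⁴
Effective length L_e = K·L = 0.5 × 199 = 99.50 in
P_cr = π²EI / L_e² = π² × 28600×10³ × 2.239×10^-2 / 99.50² = 638.5 lb

P_cr ≈ 0.639 kip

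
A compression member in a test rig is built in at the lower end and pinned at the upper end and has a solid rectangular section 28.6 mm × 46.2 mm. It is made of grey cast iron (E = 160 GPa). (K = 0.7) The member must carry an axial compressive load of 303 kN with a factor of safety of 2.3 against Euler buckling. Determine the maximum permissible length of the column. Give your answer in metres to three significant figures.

Buckling occurs about the weak axis: I_min = h·b³/12 with b = 28.6 mm (the shorter side).
I_min = 46.2×28.6³/12 = 9.007×10^4 mm⁴
I = 9.007×10^-8 m⁴
Required critical load P_cr = n·P = 2.3 × 303 = 696.9 kN = 6.969×10^5 N
From P_cr = π²EI/(K·L)²:  L = (1/K)·√(π²EI/P_cr) = (1/0.7)·√(π²×1.60×10^11×9.007×10^-8/6.969×10^5)
L = 0.645 m

L_max ≈ 0.645 m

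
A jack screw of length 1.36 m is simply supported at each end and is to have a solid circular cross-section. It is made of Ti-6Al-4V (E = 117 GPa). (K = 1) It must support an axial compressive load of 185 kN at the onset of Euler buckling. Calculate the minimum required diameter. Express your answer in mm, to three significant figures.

d ≈ 49.6 mm

L_e = K·L = 1 × 1.36 = 1.360 m
Required I = P_cr·L_e²/(π²E) = 1.850×10^5 × 1.360² / (π² × 1.17×10^11) = 2.963×10^-7 m⁴
I_req = 2.963×10^5 mm⁴
Solid circle: I = πd⁴/64  ⇒  d = (64I/π)^(1/4) = (64×2.963×10^5/π)^(1/4) = 49.6 mm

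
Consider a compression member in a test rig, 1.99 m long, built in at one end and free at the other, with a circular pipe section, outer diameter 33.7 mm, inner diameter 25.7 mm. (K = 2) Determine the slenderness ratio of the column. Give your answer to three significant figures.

λ ≈ 376

d_o = 33.7 mm, d_i = 25.7 mm
I = π(d_o⁴ − d_i⁴)/64 = π(33.7⁴ − 25.70⁴)/64 = 4.190×10^4 mm⁴
A = 373.2 mm²;  r_min = √(I/A) = √(4.190×10^4/373.2) = 10.60 mm
L_e = K·L = 2 × 1.99 m = 3.980 m = 3980.0 mm
λ = L_e / r_min = 3980.0 / 10.60 = 376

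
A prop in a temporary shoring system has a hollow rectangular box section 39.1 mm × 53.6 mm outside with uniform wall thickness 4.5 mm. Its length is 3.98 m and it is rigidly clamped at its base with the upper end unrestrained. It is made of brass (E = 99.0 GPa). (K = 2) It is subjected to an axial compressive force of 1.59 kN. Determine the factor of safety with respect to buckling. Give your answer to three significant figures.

Inner dimensions: h_i = 53.6 − 2×4.5 = 44.60 mm, b_i = 39.1 − 2×4.5 = 30.10 mm
Weak-axis I_min = (h_o·b_o³ − h_i·b_i³)/12 with b_o = 39.1, b_i = 30.10 mm (shorter outer/inner sides).
I_min = (53.6×39.1³ − 44.60×30.10³)/12 = 1.656×10^5 mm⁴
I = 1.656×10^5 mm⁴ = 1.656×10^-7 m⁴
Effective length L_e = K·L = 2 × 3.98 = 7.960 m
P_cr = π²EI / L_e² = π² × 99.0×10⁹ × 1.656×10^-7 / 7.960² = 2.554×10^3 N
Factor of safety n = P_cr / P = 2.5544 / 1.59 = 1.61

n ≈ 1.61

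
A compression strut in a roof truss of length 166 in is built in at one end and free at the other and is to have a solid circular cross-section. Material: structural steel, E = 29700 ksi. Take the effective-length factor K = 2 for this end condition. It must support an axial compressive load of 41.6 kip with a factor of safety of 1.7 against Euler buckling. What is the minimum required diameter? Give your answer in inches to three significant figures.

d ≈ 4.82 in

Required P_cr = n·P = 1.7 × 41.6 = 70.72 kip
L_e = K·L = 2 × 166 = 332.0 in
Required I = P_cr·L_e²/(π²E) = 7.072×10^4 × 332.0² / (π² × 2.97×10^7) = 26.59 in⁴
Solid circle: I = πd⁴/64  ⇒  d = (64I/π)^(1/4) = (64×26.59/π)^(1/4) = 4.82 in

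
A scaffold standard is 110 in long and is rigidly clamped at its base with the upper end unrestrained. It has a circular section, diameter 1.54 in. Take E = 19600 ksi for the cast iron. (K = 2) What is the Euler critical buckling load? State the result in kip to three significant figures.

P_cr ≈ 1.10 kip

I = πd⁴/64 = π×1.54⁴/64 = 0.2761 in⁴
Effective length L_e = K·L = 2 × 110 = 220.0 in
P_cr = π²EI / L_e² = π² × 19600×10³ × 0.2761 / 220.0² = 1.103×10^3 lb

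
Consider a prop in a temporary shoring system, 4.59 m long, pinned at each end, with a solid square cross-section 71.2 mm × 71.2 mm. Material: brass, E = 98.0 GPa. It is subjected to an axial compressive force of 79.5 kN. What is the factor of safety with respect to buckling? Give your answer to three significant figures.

n ≈ 1.24

I = a⁴/12 = 71.2⁴/12 = 2.142×10^6 mm⁴
I = 2.142×10^6 mm⁴ = 2.142×10^-6 m⁴
Effective length L_e = K·L = 1 × 4.59 = 4.590 m
P_cr = π²EI / L_e² = π² × 98.0×10⁹ × 2.142×10^-6 / 4.590² = 9.832×10^4 N
Factor of safety n = P_cr / P = 98.319 / 79.5 = 1.24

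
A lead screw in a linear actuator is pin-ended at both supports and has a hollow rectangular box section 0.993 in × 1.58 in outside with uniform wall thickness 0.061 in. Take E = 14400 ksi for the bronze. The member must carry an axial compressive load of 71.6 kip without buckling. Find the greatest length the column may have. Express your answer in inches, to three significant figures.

Inner dimensions: h_i = 1.58 − 2×0.061 = 1.458 in, b_i = 0.993 − 2×0.061 = 0.8710 in
Weak-axis I_min = (h_o·b_o³ − h_i·b_i³)/12 with b_o = 0.993, b_i = 0.8710 in (shorter outer/inner sides).
I_min = (1.58×0.993³ − 1.458×0.8710³)/12 = 4.864×10^-2 in⁴
At the buckling limit P_cr = P = 7.160×10^4 lb
From P_cr = π²EI/(K·L)²:  L = (1/K)·√(π²EI/P_cr) = (1/1)·√(π²×1.44×10^7×4.864×10^-2/7.160×10^4)
L = 9.83 in

L_max ≈ 9.83 in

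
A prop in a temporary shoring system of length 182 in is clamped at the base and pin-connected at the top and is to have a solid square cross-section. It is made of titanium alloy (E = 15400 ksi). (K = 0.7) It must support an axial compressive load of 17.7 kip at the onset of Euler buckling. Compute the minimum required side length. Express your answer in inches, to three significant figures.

a ≈ 2.18 in

L_e = K·L = 0.7 × 182 = 127.4 in
Required I = P_cr·L_e²/(π²E) = 1.770×10^4 × 127.4² / (π² × 1.54×10^7) = 1.890 in⁴
Solid square: I = a⁴/12  ⇒  a = (12I)^(1/4) = (12×1.890)^(1/4) = 2.18 in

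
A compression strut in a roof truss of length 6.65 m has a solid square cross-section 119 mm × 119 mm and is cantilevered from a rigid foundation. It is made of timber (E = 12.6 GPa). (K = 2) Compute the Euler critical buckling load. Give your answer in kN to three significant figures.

P_cr ≈ 11.7 kN

I = a⁴/12 = 119⁴/12 = 1.671×10^7 mm⁴
I = 1.671×10^7 mm⁴ = 1.671×10^-5 m⁴
Effective length L_e = K·L = 2 × 6.65 = 13.30 m
P_cr = π²EI / L_e² = π² × 12.6×10⁹ × 1.671×10^-5 / 13.30² = 1.175×10^4 N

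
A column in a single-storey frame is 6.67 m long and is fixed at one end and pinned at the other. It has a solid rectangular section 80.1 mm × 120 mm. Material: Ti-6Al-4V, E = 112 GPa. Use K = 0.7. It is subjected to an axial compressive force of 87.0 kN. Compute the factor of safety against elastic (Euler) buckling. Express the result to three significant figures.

n ≈ 3.00

Buckling occurs about the weak axis: I_min = h·b³/12 with b = 80.1 mm (the shorter side).
I_min = 120×80.1³/12 = 5.139×10^6 mm⁴
I = 5.139×10^6 mm⁴ = 5.139×10^-6 m⁴
Effective length L_e = K·L = 0.7 × 6.67 = 4.669 m
P_cr = π²EI / L_e² = π² × 112×10⁹ × 5.139×10^-6 / 4.669² = 2.606×10^5 N
Factor of safety n = P_cr / P = 260.60 / 87.0 = 3.00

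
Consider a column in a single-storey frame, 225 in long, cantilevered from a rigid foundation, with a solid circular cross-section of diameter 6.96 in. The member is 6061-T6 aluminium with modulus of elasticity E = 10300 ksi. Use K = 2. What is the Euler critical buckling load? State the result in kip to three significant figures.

P_cr ≈ 57.8 kip

I = πd⁴/64 = π×6.96⁴/64 = 115.2 in⁴
Effective length L_e = K·L = 2 × 225 = 450.0 in
P_cr = π²EI / L_e² = π² × 10300×10³ × 115.2 / 450.0² = 5.783×10^4 lb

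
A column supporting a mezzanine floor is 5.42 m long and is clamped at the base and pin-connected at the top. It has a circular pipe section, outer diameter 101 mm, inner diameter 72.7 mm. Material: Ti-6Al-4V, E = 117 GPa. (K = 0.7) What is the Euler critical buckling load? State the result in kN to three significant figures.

d_o = 101 mm, d_i = 72.7 mm
I = π(d_o⁴ − d_i⁴)/64 = π(101⁴ − 72.70⁴)/64 = 3.737×10^6 mm⁴
I = 3.737×10^6 mm⁴ = 3.737×10^-6 m⁴
Effective length L_e = K·L = 0.7 × 5.42 = 3.794 m
P_cr = π²EI / L_e² = π² × 117×10⁹ × 3.737×10^-6 / 3.794² = 2.998×10^5 N

P_cr ≈ 300 kN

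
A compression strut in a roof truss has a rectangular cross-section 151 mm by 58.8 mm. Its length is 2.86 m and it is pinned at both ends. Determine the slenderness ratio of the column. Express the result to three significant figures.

λ ≈ 168

Buckling occurs about the weak axis: I_min = h·b³/12 with b = 58.8 mm (the shorter side).
I_min = 151×58.8³/12 = 2.558×10^6 mm⁴
A = 8.879×10^3 mm²;  r_min = √(I/A) = √(2.558×10^6/8.879×10^3) = 16.97 mm
L_e = K·L = 1 × 2.86 m = 2.860 m = 2860.0 mm
λ = L_e / r_min = 2860.0 / 16.97 = 168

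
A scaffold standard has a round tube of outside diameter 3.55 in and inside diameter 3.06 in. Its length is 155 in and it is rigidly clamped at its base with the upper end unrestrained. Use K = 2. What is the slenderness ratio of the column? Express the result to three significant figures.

λ ≈ 265

d_o = 3.55 in, d_i = 3.06 in
I = π(d_o⁴ − d_i⁴)/64 = π(3.55⁴ − 3.060⁴)/64 = 3.492 in⁴
A = 2.544 in²;  r_min = √(I/A) = √(3.492/2.544) = 1.172 in
L_e = K·L = 2 × 155 = 310.0 in
λ = L_e / r_min = 310.00 / 1.172 = 265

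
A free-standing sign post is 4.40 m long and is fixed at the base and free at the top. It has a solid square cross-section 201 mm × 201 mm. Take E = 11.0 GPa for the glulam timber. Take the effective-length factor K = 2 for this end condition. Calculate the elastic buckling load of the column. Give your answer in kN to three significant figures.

P_cr ≈ 191 kN

I = a⁴/12 = 201⁴/12 = 1.360×10^8 mm⁴
I = 1.360×10^8 mm⁴ = 1.360×10^-4 m⁴
Effective length L_e = K·L = 2 × 4.40 = 8.800 m
P_cr = π²EI / L_e² = π² × 11.0×10⁹ × 1.360×10^-4 / 8.800² = 1.907×10^5 N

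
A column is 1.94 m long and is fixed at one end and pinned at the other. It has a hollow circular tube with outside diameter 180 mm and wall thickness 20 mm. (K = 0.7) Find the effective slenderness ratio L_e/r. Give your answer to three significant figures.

λ ≈ 23.8

Inner diameter d_i = 180 − 2×20 = 140.0 mm
I = π(d_o⁴ − d_i⁴)/64 = π(180⁴ − 140.0⁴)/64 = 3.267×10^7 mm⁴
A = 1.005×10^4 mm²;  r_min = √(I/A) = √(3.267×10^7/1.005×10^4) = 57.01 mm
L_e = K·L = 0.7 × 1.94 m = 1.358 m = 1358.0 mm
λ = L_e / r_min = 1358.0 / 57.01 = 23.8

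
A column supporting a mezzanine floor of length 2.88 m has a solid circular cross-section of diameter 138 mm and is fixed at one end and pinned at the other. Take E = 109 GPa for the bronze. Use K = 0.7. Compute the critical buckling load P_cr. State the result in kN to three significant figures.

P_cr ≈ 4710 kN

I = πd⁴/64 = π×138⁴/64 = 1.780×10^7 mm⁴
I = 1.780×10^7 mm⁴ = 1.780×10^-5 m⁴
Effective length L_e = K·L = 0.7 × 2.88 = 2.016 m
P_cr = π²EI / L_e² = π² × 109×10⁹ × 1.780×10^-5 / 2.016² = 4.712×10^6 N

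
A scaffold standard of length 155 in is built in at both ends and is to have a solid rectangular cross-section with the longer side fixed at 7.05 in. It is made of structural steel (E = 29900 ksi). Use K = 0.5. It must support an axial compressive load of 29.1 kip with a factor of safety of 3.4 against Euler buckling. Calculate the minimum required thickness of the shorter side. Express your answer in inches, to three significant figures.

b ≈ 1.51 in

Required P_cr = n·P = 3.4 × 29.1 = 98.94 kip
L_e = K·L = 0.5 × 155 = 77.50 in
Required I = P_cr·L_e²/(π²E) = 9.894×10^4 × 77.50² / (π² × 2.99×10^7) = 2.014 in⁴
Rectangle, weak axis: I_min = h·b³/12 with h = 7.05 in fixed  ⇒  b = (12I/h)^(1/3) = 1.51 in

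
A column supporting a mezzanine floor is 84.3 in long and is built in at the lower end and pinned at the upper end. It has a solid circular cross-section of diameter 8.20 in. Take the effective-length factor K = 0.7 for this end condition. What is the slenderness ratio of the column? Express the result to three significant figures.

For a solid circle r = d/4 = 8.20/4 = 2.050 in
L_e = K·L = 0.7 × 84.3 = 59.01 in
λ = L_e / r_min = 59.010 / 2.050 = 28.8

λ ≈ 28.8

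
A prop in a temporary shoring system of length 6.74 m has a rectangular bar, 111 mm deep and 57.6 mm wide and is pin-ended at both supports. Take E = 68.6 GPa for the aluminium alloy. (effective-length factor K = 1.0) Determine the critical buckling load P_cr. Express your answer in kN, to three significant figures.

P_cr ≈ 26.3 kN

Buckling occurs about the weak axis: I_min = h·b³/12 with b = 57.6 mm (the shorter side).
I_min = 111×57.6³/12 = 1.768×10^6 mm⁴
I = 1.768×10^6 mm⁴ = 1.768×10^-6 m⁴
Effective length L_e = K·L = 1 × 6.74 = 6.740 m
P_cr = π²EI / L_e² = π² × 68.6×10⁹ × 1.768×10^-6 / 6.740² = 2.635×10^4 N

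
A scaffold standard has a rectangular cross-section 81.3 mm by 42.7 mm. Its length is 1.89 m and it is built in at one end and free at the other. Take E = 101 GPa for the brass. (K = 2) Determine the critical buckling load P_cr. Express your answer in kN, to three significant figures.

P_cr ≈ 36.8 kN

Buckling occurs about the weak axis: I_min = h·b³/12 with b = 42.7 mm (the shorter side).
I_min = 81.3×42.7³/12 = 5.275×10^5 mm⁴
I = 5.275×10^5 mm⁴ = 5.275×10^-7 m⁴
Effective length L_e = K·L = 2 × 1.89 = 3.780 m
P_cr = π²EI / L_e² = π² × 101×10⁹ × 5.275×10^-7 / 3.780² = 3.680×10^4 N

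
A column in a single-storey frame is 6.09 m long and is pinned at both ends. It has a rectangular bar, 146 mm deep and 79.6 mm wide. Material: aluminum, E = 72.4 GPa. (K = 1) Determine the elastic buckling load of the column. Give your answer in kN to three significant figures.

P_cr ≈ 118 kN

Buckling occurs about the weak axis: I_min = h·b³/12 with b = 79.6 mm (the shorter side).
I_min = 146×79.6³/12 = 6.136×10^6 mm⁴
I = 6.136×10^6 mm⁴ = 6.136×10^-6 m⁴
Effective length L_e = K·L = 1 × 6.09 = 6.090 m
P_cr = π²EI / L_e² = π² × 72.4×10⁹ × 6.136×10^-6 / 6.090² = 1.182×10^5 N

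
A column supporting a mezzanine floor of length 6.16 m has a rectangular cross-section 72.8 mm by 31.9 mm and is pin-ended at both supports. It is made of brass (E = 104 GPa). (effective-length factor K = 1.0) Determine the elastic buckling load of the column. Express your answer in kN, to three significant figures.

P_cr ≈ 5.33 kN

Buckling occurs about the weak axis: I_min = h·b³/12 with b = 31.9 mm (the shorter side).
I_min = 72.8×31.9³/12 = 1.969×10^5 mm⁴
I = 1.969×10^5 mm⁴ = 1.969×10^-7 m⁴
Effective length L_e = K·L = 1 × 6.16 = 6.160 m
P_cr = π²EI / L_e² = π² × 104×10⁹ × 1.969×10^-7 / 6.160² = 5.327×10^3 N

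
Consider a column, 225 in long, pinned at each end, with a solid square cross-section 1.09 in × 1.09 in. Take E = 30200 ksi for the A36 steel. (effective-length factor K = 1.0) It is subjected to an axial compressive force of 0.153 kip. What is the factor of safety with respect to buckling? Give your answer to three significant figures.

I = a⁴/12 = 1.09⁴/12 = 0.1176 in⁴
Effective length L_e = K·L = 1 × 225 = 225.0 in
P_cr = π²EI / L_e² = π² × 30200×10³ × 0.1176 / 225.0² = 692.6 lb
Factor of safety n = P_cr / P = 0.69257 / 0.153 = 4.53

n ≈ 4.53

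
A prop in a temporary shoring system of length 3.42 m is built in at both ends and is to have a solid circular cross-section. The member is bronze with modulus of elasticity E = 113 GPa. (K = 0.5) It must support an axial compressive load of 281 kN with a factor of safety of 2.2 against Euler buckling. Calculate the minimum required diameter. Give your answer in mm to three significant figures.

d ≈ 75.8 mm

Required P_cr = n·P = 2.2 × 281 = 618.2 kN
L_e = K·L = 0.5 × 3.42 = 1.710 m
Required I = P_cr·L_e²/(π²E) = 6.182×10^5 × 1.710² / (π² × 1.13×10^11) = 1.621×10^-6 m⁴
I_req = 1.621×10^6 mm⁴
Solid circle: I = πd⁴/64  ⇒  d = (64I/π)^(1/4) = (64×1.621×10^6/π)^(1/4) = 75.8 mm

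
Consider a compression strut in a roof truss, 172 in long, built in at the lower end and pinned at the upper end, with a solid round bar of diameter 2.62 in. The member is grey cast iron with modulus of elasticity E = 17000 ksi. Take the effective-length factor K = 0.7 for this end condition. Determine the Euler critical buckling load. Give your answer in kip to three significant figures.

P_cr ≈ 26.8 kip

I = πd⁴/64 = π×2.62⁴/64 = 2.313 in⁴
Effective length L_e = K·L = 0.7 × 172 = 120.4 in
P_cr = π²EI / L_e² = π² × 17000×10³ × 2.313 / 120.4² = 2.677×10^4 lb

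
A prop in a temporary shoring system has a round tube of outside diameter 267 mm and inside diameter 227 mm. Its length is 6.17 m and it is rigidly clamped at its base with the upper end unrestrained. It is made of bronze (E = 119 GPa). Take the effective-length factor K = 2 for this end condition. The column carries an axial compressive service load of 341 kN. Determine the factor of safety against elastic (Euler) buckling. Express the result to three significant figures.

n ≈ 2.69

d_o = 267 mm, d_i = 227 mm
I = π(d_o⁴ − d_i⁴)/64 = π(267⁴ − 227.0⁴)/64 = 1.191×10^8 mm⁴
I = 1.191×10^8 mm⁴ = 1.191×10^-4 m⁴
Effective length L_e = K·L = 2 × 6.17 = 12.34 m
P_cr = π²EI / L_e² = π² × 119×10⁹ × 1.191×10^-4 / 12.34² = 9.188×10^5 N
Factor of safety n = P_cr / P = 918.83 / 341 = 2.69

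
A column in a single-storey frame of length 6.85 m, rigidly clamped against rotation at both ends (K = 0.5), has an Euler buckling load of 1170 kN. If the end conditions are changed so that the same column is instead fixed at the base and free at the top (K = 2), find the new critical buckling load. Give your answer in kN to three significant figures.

P_cr ∝ 1/K², so P_cr,new = P_cr,old × (K_old/K_new)² = 1170 × (0.5/2)²
= 1170 × 0.06250 = 73.1 kN

P_cr ≈ 73.1 kN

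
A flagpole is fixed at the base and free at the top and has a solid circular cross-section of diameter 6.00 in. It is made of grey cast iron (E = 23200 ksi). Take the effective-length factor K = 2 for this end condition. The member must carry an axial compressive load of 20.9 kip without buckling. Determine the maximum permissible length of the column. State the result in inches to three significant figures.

L_max ≈ 417 in

I = πd⁴/64 = π×6.00⁴/64 = 63.62 in⁴
At the buckling limit P_cr = P = 2.090×10^4 lb
From P_cr = π²EI/(K·L)²:  L = (1/K)·√(π²EI/P_cr) = (1/2)·√(π²×2.32×10^7×63.62/2.090×10^4)
L = 417 in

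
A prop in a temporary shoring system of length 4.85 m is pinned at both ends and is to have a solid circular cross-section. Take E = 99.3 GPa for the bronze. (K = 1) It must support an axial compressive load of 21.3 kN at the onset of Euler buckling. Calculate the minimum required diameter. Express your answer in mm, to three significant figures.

d ≈ 56.8 mm

L_e = K·L = 1 × 4.85 = 4.850 m
Required I = P_cr·L_e²/(π²E) = 2.130×10^4 × 4.850² / (π² × 9.93×10^10) = 5.112×10^-7 m⁴
I_req = 5.112×10^5 mm⁴
Solid circle: I = πd⁴/64  ⇒  d = (64I/π)^(1/4) = (64×5.112×10^5/π)^(1/4) = 56.8 mm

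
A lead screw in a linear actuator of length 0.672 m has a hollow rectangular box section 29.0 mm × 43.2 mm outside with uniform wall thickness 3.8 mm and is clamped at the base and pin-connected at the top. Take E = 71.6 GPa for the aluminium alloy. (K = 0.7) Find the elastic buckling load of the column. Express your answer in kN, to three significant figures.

P_cr ≈ 188 kN

Inner dimensions: h_i = 43.2 − 2×3.8 = 35.60 mm, b_i = 29.0 − 2×3.8 = 21.40 mm
Weak-axis I_min = (h_o·b_o³ − h_i·b_i³)/12 with b_o = 29.0, b_i = 21.40 mm (shorter outer/inner sides).
I_min = (43.2×29.0³ − 35.60×21.40³)/12 = 5.873×10^4 mm⁴
I = 5.873×10^4 mm⁴ = 5.873×10^-8 m⁴
Effective length L_e = K·L = 0.7 × 0.672 = 0.4704 m
P_cr = π²EI / L_e² = π² × 71.6×10⁹ × 5.873×10^-8 / 0.4704² = 1.875×10^5 N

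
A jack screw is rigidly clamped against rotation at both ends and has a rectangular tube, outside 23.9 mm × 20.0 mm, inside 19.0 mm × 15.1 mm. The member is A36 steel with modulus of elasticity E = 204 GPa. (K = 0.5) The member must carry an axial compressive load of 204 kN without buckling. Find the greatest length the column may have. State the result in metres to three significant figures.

Weak-axis I_min = (h_o·b_o³ − h_i·b_i³)/12 with b_o = 20.0, b_i = 15.10 mm (shorter outer/inner sides).
I_min = (23.9×20.0³ − 19.00×15.10³)/12 = 1.048×10^4 mm⁴
I = 1.048×10^-8 m⁴
At the buckling limit P_cr = P = 2.040×10^5 N
From P_cr = π²EI/(K·L)²:  L = (1/K)·√(π²EI/P_cr) = (1/0.5)·√(π²×2.04×10^11×1.048×10^-8/2.040×10^5)
L = 0.643 m

L_max ≈ 0.643 m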